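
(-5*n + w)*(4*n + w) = -20*n^2 - n*w + w^2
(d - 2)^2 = d^2 - 4*d + 4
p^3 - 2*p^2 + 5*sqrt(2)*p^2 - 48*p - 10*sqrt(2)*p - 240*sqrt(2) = (p - 8)*(p + 6)*(p + 5*sqrt(2))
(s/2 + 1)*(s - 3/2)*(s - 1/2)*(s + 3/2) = s^4/2 + 3*s^3/4 - 13*s^2/8 - 27*s/16 + 9/8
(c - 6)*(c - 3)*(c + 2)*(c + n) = c^4 + c^3*n - 7*c^3 - 7*c^2*n + 36*c + 36*n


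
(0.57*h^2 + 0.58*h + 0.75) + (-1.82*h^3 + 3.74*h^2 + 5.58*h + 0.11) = -1.82*h^3 + 4.31*h^2 + 6.16*h + 0.86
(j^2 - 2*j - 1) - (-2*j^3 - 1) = 2*j^3 + j^2 - 2*j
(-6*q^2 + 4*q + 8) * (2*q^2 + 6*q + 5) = -12*q^4 - 28*q^3 + 10*q^2 + 68*q + 40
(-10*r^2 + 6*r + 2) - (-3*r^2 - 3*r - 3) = -7*r^2 + 9*r + 5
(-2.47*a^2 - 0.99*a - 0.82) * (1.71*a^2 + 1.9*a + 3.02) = -4.2237*a^4 - 6.3859*a^3 - 10.7426*a^2 - 4.5478*a - 2.4764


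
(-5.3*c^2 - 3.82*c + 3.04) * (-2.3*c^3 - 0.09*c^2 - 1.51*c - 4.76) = 12.19*c^5 + 9.263*c^4 + 1.3548*c^3 + 30.7226*c^2 + 13.5928*c - 14.4704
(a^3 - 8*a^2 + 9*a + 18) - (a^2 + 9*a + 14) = a^3 - 9*a^2 + 4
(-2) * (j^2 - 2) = 4 - 2*j^2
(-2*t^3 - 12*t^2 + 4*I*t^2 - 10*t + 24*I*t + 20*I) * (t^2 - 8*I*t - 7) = -2*t^5 - 12*t^4 + 20*I*t^4 + 36*t^3 + 120*I*t^3 + 276*t^2 + 72*I*t^2 + 230*t - 168*I*t - 140*I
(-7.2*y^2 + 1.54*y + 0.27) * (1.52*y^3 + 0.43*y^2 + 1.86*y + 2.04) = -10.944*y^5 - 0.7552*y^4 - 12.3194*y^3 - 11.7075*y^2 + 3.6438*y + 0.5508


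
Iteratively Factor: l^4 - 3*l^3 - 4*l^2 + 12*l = (l - 2)*(l^3 - l^2 - 6*l) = l*(l - 2)*(l^2 - l - 6) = l*(l - 3)*(l - 2)*(l + 2)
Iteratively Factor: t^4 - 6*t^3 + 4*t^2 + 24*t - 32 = (t - 2)*(t^3 - 4*t^2 - 4*t + 16) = (t - 2)*(t + 2)*(t^2 - 6*t + 8) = (t - 4)*(t - 2)*(t + 2)*(t - 2)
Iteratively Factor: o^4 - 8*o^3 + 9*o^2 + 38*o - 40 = (o - 5)*(o^3 - 3*o^2 - 6*o + 8) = (o - 5)*(o + 2)*(o^2 - 5*o + 4) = (o - 5)*(o - 4)*(o + 2)*(o - 1)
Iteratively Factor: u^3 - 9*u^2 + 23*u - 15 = (u - 5)*(u^2 - 4*u + 3) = (u - 5)*(u - 3)*(u - 1)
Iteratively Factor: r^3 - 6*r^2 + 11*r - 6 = (r - 2)*(r^2 - 4*r + 3) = (r - 3)*(r - 2)*(r - 1)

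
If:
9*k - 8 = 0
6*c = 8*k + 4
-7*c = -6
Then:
No Solution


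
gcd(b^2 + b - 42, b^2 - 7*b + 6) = b - 6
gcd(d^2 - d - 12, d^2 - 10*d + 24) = d - 4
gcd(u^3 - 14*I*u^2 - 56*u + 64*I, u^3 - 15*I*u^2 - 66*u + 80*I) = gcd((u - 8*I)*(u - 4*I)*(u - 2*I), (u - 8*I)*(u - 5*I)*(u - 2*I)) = u^2 - 10*I*u - 16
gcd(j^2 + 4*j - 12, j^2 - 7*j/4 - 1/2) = j - 2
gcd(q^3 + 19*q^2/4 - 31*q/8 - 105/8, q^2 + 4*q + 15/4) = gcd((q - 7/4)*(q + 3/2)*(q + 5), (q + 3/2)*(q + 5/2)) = q + 3/2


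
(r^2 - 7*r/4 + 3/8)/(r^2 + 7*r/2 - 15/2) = (r - 1/4)/(r + 5)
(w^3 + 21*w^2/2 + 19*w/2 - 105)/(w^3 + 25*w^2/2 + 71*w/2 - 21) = (2*w - 5)/(2*w - 1)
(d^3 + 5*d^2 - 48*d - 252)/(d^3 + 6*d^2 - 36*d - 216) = (d - 7)/(d - 6)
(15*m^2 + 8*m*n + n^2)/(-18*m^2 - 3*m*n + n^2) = (-5*m - n)/(6*m - n)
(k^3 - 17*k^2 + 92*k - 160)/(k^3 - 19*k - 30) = (k^2 - 12*k + 32)/(k^2 + 5*k + 6)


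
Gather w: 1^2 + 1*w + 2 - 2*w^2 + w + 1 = -2*w^2 + 2*w + 4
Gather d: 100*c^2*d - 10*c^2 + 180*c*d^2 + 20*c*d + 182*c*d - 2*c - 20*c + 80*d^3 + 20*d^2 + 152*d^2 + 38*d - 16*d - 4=-10*c^2 - 22*c + 80*d^3 + d^2*(180*c + 172) + d*(100*c^2 + 202*c + 22) - 4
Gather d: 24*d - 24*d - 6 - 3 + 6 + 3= 0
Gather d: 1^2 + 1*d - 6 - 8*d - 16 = -7*d - 21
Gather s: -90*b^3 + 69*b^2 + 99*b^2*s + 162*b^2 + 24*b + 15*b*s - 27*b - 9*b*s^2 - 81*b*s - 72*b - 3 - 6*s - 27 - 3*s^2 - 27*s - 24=-90*b^3 + 231*b^2 - 75*b + s^2*(-9*b - 3) + s*(99*b^2 - 66*b - 33) - 54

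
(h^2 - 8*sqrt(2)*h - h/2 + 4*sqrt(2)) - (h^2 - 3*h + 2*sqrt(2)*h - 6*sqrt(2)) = -10*sqrt(2)*h + 5*h/2 + 10*sqrt(2)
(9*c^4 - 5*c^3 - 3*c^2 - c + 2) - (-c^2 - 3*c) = 9*c^4 - 5*c^3 - 2*c^2 + 2*c + 2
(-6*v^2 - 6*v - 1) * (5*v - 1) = -30*v^3 - 24*v^2 + v + 1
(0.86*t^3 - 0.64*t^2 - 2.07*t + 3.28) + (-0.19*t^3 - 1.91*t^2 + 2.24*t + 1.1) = 0.67*t^3 - 2.55*t^2 + 0.17*t + 4.38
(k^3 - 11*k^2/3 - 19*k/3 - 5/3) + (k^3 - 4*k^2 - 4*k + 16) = 2*k^3 - 23*k^2/3 - 31*k/3 + 43/3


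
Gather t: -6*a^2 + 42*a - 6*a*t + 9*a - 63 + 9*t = -6*a^2 + 51*a + t*(9 - 6*a) - 63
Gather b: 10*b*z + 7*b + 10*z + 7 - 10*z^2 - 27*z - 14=b*(10*z + 7) - 10*z^2 - 17*z - 7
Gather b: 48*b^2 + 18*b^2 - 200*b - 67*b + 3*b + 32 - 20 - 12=66*b^2 - 264*b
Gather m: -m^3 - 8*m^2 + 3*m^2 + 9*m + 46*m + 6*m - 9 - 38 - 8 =-m^3 - 5*m^2 + 61*m - 55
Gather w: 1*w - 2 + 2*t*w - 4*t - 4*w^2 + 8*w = -4*t - 4*w^2 + w*(2*t + 9) - 2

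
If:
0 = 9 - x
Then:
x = 9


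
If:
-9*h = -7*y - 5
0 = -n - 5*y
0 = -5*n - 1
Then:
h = 44/75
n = -1/5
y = 1/25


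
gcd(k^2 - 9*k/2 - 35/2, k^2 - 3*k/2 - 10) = k + 5/2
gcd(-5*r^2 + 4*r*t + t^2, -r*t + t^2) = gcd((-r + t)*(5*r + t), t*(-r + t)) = r - t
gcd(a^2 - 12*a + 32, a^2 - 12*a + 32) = a^2 - 12*a + 32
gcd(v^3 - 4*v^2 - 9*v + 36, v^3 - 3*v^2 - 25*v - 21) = v + 3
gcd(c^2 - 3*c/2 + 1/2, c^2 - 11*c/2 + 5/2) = c - 1/2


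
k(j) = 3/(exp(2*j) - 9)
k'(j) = -6*exp(2*j)/(exp(2*j) - 9)^2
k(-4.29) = -0.33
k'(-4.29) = -0.00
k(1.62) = 0.18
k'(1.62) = -0.56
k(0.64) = -0.56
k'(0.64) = -0.74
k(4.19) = 0.00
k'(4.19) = -0.00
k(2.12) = 0.05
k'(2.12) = -0.11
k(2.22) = 0.04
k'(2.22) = -0.09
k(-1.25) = -0.34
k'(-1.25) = -0.01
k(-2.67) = -0.33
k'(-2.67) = -0.00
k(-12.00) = -0.33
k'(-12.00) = 0.00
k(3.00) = 0.01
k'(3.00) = -0.02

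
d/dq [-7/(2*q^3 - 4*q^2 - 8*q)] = 7*(3*q^2 - 4*q - 4)/(2*q^2*(-q^2 + 2*q + 4)^2)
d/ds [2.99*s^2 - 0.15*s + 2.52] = 5.98*s - 0.15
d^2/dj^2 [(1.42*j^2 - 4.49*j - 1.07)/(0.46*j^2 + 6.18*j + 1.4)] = (-9.97372*j^3 - 6.84535200000001*j^2 - 0.90141600000004*j + 2.90778400000001)/(0.097336*j^6 + 3.923064*j^5 + 53.594232*j^4 + 259.908552*j^3 + 163.11288*j^2 + 36.3384*j + 2.744)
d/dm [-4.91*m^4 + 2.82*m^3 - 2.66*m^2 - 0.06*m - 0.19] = -19.64*m^3 + 8.46*m^2 - 5.32*m - 0.06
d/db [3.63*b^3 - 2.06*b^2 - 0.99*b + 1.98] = 10.89*b^2 - 4.12*b - 0.99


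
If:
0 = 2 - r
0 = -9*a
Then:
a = 0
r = 2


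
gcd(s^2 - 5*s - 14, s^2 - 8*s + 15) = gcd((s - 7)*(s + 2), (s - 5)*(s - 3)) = 1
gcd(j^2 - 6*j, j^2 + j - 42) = j - 6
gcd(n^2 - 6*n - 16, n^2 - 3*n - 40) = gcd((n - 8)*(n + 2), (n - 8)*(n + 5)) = n - 8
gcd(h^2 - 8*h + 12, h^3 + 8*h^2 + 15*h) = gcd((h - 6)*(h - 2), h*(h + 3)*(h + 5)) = 1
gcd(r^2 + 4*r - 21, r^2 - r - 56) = r + 7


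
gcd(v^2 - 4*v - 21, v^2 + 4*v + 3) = v + 3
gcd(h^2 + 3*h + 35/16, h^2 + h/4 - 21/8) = h + 7/4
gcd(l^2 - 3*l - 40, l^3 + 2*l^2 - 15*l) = l + 5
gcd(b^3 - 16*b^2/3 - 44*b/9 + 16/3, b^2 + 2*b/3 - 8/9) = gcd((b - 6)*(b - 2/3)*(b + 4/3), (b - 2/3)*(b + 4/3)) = b^2 + 2*b/3 - 8/9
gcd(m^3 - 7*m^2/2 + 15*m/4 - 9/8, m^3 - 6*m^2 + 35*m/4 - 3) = m^2 - 2*m + 3/4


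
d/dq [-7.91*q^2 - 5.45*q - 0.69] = -15.82*q - 5.45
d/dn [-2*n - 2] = -2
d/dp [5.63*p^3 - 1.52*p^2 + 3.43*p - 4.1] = 16.89*p^2 - 3.04*p + 3.43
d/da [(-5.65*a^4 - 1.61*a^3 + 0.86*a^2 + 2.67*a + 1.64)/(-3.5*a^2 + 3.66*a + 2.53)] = (39.55*a^5 - 56.402*a^4 - 68.9632*a^3 + 0.2727*a^2 + 15.8316*a + 0.7527)/(12.25*a^4 - 25.62*a^3 - 4.3144*a^2 + 18.5196*a + 6.4009)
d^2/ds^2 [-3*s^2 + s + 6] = -6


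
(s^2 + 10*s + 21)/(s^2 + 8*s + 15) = (s + 7)/(s + 5)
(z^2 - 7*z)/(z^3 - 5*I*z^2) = (z - 7)/(z*(z - 5*I))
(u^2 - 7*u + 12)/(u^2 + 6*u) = (u^2 - 7*u + 12)/(u*(u + 6))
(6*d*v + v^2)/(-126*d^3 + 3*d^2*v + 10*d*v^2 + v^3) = v/(-21*d^2 + 4*d*v + v^2)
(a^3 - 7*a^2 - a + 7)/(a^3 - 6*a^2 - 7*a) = (a - 1)/a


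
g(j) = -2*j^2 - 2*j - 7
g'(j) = -4*j - 2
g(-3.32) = -22.40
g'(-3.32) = 11.28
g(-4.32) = -35.68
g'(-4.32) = 15.28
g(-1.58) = -8.83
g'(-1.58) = 4.32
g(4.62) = -58.93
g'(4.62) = -20.48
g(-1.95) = -10.70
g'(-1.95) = 5.80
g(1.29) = -12.91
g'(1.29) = -7.16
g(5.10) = -69.22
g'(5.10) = -22.40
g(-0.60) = -6.52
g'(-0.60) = 0.40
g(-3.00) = -19.00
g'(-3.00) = 10.00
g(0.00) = -7.00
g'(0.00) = -2.00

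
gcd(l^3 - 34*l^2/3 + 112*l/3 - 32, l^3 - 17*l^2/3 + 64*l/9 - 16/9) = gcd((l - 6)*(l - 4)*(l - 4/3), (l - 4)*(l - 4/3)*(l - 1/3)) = l^2 - 16*l/3 + 16/3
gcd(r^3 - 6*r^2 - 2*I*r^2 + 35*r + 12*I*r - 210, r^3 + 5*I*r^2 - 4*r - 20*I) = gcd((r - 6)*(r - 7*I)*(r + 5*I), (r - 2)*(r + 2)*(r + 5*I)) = r + 5*I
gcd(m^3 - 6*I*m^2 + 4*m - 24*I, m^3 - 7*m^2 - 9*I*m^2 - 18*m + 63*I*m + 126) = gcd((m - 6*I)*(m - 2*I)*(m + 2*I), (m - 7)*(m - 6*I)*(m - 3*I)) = m - 6*I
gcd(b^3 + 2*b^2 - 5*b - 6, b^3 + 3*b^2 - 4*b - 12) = b^2 + b - 6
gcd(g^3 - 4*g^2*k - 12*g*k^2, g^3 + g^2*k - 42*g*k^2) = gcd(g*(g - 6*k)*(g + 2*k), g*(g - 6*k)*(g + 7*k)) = g^2 - 6*g*k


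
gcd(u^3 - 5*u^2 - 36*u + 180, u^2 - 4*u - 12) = u - 6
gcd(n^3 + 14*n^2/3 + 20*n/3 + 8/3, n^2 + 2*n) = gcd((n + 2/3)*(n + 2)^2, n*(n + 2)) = n + 2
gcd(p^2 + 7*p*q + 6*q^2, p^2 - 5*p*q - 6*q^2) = p + q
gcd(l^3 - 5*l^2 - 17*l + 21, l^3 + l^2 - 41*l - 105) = l^2 - 4*l - 21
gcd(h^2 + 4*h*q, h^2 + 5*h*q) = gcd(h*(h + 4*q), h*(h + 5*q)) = h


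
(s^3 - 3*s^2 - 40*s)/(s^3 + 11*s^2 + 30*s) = (s - 8)/(s + 6)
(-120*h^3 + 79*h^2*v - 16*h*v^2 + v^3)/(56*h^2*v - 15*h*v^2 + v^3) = (15*h^2 - 8*h*v + v^2)/(v*(-7*h + v))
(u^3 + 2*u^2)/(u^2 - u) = u*(u + 2)/(u - 1)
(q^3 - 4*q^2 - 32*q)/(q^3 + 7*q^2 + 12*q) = (q - 8)/(q + 3)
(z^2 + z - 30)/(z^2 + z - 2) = (z^2 + z - 30)/(z^2 + z - 2)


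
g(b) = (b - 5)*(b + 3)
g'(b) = 2*b - 2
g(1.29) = -15.92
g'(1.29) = 0.58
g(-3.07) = 0.56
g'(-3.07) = -8.14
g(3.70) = -8.71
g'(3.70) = 5.40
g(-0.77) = -12.87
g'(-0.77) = -3.54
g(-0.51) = -13.72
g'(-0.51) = -3.02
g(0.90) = -15.99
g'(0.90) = -0.20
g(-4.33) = 12.41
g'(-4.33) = -10.66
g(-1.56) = -9.45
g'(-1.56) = -5.12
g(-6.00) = 33.00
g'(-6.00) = -14.00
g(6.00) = 9.00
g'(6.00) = 10.00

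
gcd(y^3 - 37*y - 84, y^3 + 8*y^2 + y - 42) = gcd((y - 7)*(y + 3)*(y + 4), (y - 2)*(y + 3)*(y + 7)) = y + 3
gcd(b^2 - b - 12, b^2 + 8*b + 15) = b + 3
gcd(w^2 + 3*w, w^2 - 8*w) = w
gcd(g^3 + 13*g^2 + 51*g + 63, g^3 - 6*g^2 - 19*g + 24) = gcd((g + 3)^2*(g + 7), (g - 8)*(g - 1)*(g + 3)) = g + 3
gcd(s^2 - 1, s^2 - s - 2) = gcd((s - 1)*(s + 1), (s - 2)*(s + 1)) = s + 1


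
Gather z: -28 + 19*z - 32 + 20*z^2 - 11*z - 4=20*z^2 + 8*z - 64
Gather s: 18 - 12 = 6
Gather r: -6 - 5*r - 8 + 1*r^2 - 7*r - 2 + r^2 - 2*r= 2*r^2 - 14*r - 16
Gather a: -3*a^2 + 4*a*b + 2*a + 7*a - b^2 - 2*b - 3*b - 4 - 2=-3*a^2 + a*(4*b + 9) - b^2 - 5*b - 6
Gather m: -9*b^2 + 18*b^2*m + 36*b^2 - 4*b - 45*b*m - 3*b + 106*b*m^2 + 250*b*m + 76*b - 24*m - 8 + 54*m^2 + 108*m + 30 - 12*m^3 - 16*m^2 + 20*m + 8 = 27*b^2 + 69*b - 12*m^3 + m^2*(106*b + 38) + m*(18*b^2 + 205*b + 104) + 30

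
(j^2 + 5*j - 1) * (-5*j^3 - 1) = -5*j^5 - 25*j^4 + 5*j^3 - j^2 - 5*j + 1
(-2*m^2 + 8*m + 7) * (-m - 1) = 2*m^3 - 6*m^2 - 15*m - 7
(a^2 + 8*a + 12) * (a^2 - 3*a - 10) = a^4 + 5*a^3 - 22*a^2 - 116*a - 120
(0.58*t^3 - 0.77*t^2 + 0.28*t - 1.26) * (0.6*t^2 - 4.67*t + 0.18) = 0.348*t^5 - 3.1706*t^4 + 3.8683*t^3 - 2.2022*t^2 + 5.9346*t - 0.2268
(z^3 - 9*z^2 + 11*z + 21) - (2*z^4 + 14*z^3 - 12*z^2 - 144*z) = -2*z^4 - 13*z^3 + 3*z^2 + 155*z + 21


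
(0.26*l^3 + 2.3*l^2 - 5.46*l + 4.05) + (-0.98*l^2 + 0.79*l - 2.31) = 0.26*l^3 + 1.32*l^2 - 4.67*l + 1.74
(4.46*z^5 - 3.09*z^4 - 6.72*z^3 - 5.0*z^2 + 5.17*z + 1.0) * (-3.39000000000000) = -15.1194*z^5 + 10.4751*z^4 + 22.7808*z^3 + 16.95*z^2 - 17.5263*z - 3.39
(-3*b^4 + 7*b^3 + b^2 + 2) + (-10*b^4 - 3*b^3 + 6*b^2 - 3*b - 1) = -13*b^4 + 4*b^3 + 7*b^2 - 3*b + 1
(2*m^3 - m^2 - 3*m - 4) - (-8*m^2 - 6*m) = 2*m^3 + 7*m^2 + 3*m - 4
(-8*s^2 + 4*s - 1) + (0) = -8*s^2 + 4*s - 1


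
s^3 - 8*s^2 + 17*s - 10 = (s - 5)*(s - 2)*(s - 1)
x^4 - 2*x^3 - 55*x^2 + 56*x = x*(x - 8)*(x - 1)*(x + 7)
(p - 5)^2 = p^2 - 10*p + 25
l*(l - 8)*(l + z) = l^3 + l^2*z - 8*l^2 - 8*l*z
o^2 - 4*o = o*(o - 4)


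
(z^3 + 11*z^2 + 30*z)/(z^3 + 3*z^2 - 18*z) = (z + 5)/(z - 3)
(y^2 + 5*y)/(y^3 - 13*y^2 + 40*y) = (y + 5)/(y^2 - 13*y + 40)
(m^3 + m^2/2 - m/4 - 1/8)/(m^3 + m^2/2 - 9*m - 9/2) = (m^2 - 1/4)/(m^2 - 9)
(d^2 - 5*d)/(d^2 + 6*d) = (d - 5)/(d + 6)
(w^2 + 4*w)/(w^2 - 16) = w/(w - 4)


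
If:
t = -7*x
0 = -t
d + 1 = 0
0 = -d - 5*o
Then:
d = -1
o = 1/5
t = 0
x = 0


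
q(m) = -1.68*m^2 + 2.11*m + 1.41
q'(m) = 2.11 - 3.36*m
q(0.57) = 2.07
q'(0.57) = 0.19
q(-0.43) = 0.19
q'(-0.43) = 3.55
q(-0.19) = 0.95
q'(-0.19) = 2.75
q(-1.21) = -3.60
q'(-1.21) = 6.18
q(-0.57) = -0.34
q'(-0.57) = 4.03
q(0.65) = 2.07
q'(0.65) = -0.07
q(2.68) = -5.00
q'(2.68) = -6.89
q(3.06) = -7.86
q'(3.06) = -8.17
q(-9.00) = -153.66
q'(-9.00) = 32.35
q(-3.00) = -20.04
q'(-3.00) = 12.19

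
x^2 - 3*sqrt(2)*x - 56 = (x - 7*sqrt(2))*(x + 4*sqrt(2))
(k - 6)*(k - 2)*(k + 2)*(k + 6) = k^4 - 40*k^2 + 144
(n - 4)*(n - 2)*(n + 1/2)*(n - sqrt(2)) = n^4 - 11*n^3/2 - sqrt(2)*n^3 + 5*n^2 + 11*sqrt(2)*n^2/2 - 5*sqrt(2)*n + 4*n - 4*sqrt(2)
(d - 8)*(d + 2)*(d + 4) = d^3 - 2*d^2 - 40*d - 64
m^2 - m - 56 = (m - 8)*(m + 7)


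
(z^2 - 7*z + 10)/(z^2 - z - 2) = (z - 5)/(z + 1)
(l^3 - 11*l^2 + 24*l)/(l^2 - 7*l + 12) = l*(l - 8)/(l - 4)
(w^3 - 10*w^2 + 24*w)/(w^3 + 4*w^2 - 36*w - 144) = w*(w - 4)/(w^2 + 10*w + 24)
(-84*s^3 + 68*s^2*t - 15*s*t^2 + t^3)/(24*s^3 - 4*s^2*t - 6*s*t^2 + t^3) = (-7*s + t)/(2*s + t)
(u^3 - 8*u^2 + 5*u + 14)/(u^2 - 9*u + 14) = u + 1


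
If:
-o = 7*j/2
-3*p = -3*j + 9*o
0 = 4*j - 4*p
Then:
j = 0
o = 0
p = 0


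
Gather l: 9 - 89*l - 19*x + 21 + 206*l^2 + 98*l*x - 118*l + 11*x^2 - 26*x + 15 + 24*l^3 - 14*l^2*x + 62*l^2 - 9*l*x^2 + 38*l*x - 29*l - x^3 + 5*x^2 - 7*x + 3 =24*l^3 + l^2*(268 - 14*x) + l*(-9*x^2 + 136*x - 236) - x^3 + 16*x^2 - 52*x + 48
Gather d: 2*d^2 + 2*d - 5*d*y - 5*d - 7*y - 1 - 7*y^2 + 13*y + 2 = 2*d^2 + d*(-5*y - 3) - 7*y^2 + 6*y + 1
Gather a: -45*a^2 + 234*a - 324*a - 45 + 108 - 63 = -45*a^2 - 90*a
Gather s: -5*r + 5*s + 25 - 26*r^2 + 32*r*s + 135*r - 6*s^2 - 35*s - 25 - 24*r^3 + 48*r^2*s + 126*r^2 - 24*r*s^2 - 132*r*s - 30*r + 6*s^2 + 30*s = -24*r^3 + 100*r^2 - 24*r*s^2 + 100*r + s*(48*r^2 - 100*r)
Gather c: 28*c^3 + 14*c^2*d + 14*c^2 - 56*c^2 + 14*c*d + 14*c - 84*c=28*c^3 + c^2*(14*d - 42) + c*(14*d - 70)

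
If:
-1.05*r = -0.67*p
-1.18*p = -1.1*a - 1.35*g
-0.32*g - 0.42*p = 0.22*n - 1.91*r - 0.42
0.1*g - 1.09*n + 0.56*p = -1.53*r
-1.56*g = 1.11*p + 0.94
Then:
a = -0.92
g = 0.01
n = -1.20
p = -0.86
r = -0.55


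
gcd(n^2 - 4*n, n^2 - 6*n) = n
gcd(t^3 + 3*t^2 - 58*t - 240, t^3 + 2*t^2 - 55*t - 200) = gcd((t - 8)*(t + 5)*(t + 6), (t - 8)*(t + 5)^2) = t^2 - 3*t - 40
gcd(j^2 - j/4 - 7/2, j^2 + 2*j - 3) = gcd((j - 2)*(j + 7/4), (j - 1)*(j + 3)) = 1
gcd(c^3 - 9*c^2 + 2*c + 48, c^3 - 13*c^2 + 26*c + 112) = c^2 - 6*c - 16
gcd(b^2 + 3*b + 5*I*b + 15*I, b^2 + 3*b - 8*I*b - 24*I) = b + 3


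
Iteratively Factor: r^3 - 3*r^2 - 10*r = (r)*(r^2 - 3*r - 10) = r*(r + 2)*(r - 5)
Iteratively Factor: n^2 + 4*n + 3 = (n + 1)*(n + 3)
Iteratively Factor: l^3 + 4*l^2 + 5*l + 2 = (l + 1)*(l^2 + 3*l + 2) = (l + 1)*(l + 2)*(l + 1)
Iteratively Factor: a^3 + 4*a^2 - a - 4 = (a + 1)*(a^2 + 3*a - 4) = (a + 1)*(a + 4)*(a - 1)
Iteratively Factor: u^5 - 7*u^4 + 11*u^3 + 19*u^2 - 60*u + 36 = (u - 2)*(u^4 - 5*u^3 + u^2 + 21*u - 18) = (u - 3)*(u - 2)*(u^3 - 2*u^2 - 5*u + 6) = (u - 3)*(u - 2)*(u + 2)*(u^2 - 4*u + 3) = (u - 3)*(u - 2)*(u - 1)*(u + 2)*(u - 3)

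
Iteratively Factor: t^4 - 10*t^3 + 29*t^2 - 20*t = (t - 5)*(t^3 - 5*t^2 + 4*t) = (t - 5)*(t - 1)*(t^2 - 4*t) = (t - 5)*(t - 4)*(t - 1)*(t)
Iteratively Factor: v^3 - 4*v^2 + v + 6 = (v - 3)*(v^2 - v - 2) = (v - 3)*(v - 2)*(v + 1)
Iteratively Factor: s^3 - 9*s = (s + 3)*(s^2 - 3*s) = (s - 3)*(s + 3)*(s)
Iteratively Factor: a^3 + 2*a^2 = (a + 2)*(a^2) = a*(a + 2)*(a)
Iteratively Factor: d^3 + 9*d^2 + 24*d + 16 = (d + 4)*(d^2 + 5*d + 4) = (d + 4)^2*(d + 1)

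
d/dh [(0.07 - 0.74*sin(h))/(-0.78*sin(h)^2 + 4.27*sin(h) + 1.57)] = (-0.5772*sin(h)^2 + 0.1092*sin(h) - 1.4607)*cos(h)/(0.6084*sin(h)^4 - 6.6612*sin(h)^3 + 15.7837*sin(h)^2 + 13.4078*sin(h) + 2.4649)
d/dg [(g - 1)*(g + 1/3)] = 2*g - 2/3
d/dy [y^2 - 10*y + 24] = 2*y - 10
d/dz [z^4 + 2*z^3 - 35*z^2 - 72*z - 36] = 4*z^3 + 6*z^2 - 70*z - 72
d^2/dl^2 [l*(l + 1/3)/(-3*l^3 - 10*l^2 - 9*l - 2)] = 2*(-l^3 + 6*l + 6)/(3*(l^6 + 9*l^5 + 33*l^4 + 63*l^3 + 66*l^2 + 36*l + 8))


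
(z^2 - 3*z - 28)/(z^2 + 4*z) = (z - 7)/z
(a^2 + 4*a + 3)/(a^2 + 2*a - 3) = (a + 1)/(a - 1)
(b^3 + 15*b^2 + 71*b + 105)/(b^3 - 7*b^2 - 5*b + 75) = (b^2 + 12*b + 35)/(b^2 - 10*b + 25)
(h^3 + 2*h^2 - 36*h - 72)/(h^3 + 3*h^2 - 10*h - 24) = (h^2 - 36)/(h^2 + h - 12)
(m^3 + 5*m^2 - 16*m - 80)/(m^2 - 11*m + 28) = (m^2 + 9*m + 20)/(m - 7)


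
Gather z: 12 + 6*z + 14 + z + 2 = 7*z + 28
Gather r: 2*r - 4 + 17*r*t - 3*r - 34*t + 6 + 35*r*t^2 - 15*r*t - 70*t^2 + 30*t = r*(35*t^2 + 2*t - 1) - 70*t^2 - 4*t + 2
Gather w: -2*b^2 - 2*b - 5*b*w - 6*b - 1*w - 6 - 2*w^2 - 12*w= -2*b^2 - 8*b - 2*w^2 + w*(-5*b - 13) - 6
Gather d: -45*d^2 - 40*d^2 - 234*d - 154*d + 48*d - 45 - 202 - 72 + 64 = -85*d^2 - 340*d - 255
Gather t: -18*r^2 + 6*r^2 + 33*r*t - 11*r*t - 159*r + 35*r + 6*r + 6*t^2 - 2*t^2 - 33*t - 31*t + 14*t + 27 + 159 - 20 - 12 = -12*r^2 - 118*r + 4*t^2 + t*(22*r - 50) + 154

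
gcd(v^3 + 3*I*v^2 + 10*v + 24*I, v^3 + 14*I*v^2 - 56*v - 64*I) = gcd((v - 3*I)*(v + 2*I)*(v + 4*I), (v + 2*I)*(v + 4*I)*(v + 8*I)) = v^2 + 6*I*v - 8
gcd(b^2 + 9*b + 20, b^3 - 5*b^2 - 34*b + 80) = b + 5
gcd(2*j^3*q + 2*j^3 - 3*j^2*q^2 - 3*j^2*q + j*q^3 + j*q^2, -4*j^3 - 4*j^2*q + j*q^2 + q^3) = -2*j + q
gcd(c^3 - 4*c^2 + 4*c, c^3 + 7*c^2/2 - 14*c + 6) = c - 2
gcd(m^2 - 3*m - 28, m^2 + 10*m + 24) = m + 4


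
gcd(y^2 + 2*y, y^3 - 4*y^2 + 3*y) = y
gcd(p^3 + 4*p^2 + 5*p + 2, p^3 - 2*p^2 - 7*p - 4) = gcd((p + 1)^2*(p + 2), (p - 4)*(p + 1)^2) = p^2 + 2*p + 1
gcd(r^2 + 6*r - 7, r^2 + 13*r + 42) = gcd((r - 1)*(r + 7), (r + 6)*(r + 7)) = r + 7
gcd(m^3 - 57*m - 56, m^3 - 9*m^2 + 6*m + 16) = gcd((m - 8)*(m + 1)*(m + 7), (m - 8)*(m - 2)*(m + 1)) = m^2 - 7*m - 8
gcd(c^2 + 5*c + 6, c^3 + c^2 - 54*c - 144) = c + 3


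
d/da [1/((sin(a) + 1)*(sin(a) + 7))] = -2*(sin(a) + 4)*cos(a)/((sin(a) + 1)^2*(sin(a) + 7)^2)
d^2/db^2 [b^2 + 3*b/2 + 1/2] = 2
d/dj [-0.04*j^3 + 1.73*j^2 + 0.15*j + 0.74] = -0.12*j^2 + 3.46*j + 0.15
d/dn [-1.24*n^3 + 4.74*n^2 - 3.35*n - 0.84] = -3.72*n^2 + 9.48*n - 3.35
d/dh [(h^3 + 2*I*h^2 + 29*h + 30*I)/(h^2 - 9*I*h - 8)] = (h^4 - 18*I*h^3 - 35*h^2 - 92*I*h - 502)/(h^4 - 18*I*h^3 - 97*h^2 + 144*I*h + 64)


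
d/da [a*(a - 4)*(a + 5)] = 3*a^2 + 2*a - 20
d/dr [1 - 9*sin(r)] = -9*cos(r)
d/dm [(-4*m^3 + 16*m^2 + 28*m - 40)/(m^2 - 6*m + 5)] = -4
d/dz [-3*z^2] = -6*z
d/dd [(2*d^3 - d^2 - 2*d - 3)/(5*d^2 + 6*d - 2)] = 2*(5*d^4 + 12*d^3 - 4*d^2 + 17*d + 11)/(25*d^4 + 60*d^3 + 16*d^2 - 24*d + 4)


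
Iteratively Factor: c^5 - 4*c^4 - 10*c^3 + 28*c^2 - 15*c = (c)*(c^4 - 4*c^3 - 10*c^2 + 28*c - 15) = c*(c + 3)*(c^3 - 7*c^2 + 11*c - 5) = c*(c - 5)*(c + 3)*(c^2 - 2*c + 1) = c*(c - 5)*(c - 1)*(c + 3)*(c - 1)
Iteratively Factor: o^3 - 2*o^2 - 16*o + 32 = (o + 4)*(o^2 - 6*o + 8) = (o - 4)*(o + 4)*(o - 2)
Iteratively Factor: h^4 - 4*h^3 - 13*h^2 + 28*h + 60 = (h - 5)*(h^3 + h^2 - 8*h - 12) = (h - 5)*(h + 2)*(h^2 - h - 6) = (h - 5)*(h - 3)*(h + 2)*(h + 2)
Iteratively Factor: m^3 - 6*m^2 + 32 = (m - 4)*(m^2 - 2*m - 8) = (m - 4)*(m + 2)*(m - 4)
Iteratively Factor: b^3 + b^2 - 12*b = (b - 3)*(b^2 + 4*b) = (b - 3)*(b + 4)*(b)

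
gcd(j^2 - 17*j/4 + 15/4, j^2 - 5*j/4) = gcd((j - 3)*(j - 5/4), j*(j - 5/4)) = j - 5/4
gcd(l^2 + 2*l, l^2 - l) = l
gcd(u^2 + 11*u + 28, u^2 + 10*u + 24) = u + 4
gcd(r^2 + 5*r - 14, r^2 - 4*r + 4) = r - 2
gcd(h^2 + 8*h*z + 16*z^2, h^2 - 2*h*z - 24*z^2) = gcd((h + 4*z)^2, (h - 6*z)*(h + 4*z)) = h + 4*z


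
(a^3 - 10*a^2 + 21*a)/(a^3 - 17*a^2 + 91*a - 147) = a/(a - 7)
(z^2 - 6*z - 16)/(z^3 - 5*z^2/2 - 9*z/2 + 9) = 2*(z - 8)/(2*z^2 - 9*z + 9)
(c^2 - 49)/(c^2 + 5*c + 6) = (c^2 - 49)/(c^2 + 5*c + 6)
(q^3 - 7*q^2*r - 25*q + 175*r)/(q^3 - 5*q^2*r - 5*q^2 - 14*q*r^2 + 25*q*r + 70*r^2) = (q + 5)/(q + 2*r)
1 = 1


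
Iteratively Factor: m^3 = (m)*(m^2) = m^2*(m)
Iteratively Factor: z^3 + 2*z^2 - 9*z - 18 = (z + 3)*(z^2 - z - 6) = (z - 3)*(z + 3)*(z + 2)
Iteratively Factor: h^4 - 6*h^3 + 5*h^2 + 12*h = (h + 1)*(h^3 - 7*h^2 + 12*h) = h*(h + 1)*(h^2 - 7*h + 12) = h*(h - 4)*(h + 1)*(h - 3)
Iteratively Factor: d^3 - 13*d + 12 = (d + 4)*(d^2 - 4*d + 3) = (d - 3)*(d + 4)*(d - 1)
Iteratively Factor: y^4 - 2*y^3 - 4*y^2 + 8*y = (y - 2)*(y^3 - 4*y) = (y - 2)^2*(y^2 + 2*y) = y*(y - 2)^2*(y + 2)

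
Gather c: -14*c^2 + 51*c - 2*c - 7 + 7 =-14*c^2 + 49*c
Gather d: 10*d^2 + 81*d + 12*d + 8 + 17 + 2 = 10*d^2 + 93*d + 27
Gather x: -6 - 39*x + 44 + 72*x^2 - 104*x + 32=72*x^2 - 143*x + 70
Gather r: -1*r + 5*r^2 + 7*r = 5*r^2 + 6*r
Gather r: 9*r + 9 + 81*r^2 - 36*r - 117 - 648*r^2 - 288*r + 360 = -567*r^2 - 315*r + 252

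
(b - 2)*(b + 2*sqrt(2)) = b^2 - 2*b + 2*sqrt(2)*b - 4*sqrt(2)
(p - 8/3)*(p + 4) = p^2 + 4*p/3 - 32/3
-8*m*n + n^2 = n*(-8*m + n)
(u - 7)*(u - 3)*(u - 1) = u^3 - 11*u^2 + 31*u - 21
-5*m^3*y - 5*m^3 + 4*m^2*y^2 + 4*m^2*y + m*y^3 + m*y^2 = (-m + y)*(5*m + y)*(m*y + m)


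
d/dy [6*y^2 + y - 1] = 12*y + 1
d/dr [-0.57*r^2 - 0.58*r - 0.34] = -1.14*r - 0.58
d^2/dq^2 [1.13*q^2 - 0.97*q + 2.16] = 2.26000000000000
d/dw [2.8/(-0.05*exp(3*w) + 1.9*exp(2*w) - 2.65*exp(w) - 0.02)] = (0.42*exp(2*w) - 10.64*exp(w) + 7.42)*exp(w)/(0.05*exp(3*w) - 1.9*exp(2*w) + 2.65*exp(w) + 0.02)^2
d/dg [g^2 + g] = 2*g + 1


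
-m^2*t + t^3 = t*(-m + t)*(m + t)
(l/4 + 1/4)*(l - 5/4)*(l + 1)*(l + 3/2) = l^4/4 + 9*l^3/16 - 3*l^2/32 - 7*l/8 - 15/32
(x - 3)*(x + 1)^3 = x^4 - 6*x^2 - 8*x - 3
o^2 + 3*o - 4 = (o - 1)*(o + 4)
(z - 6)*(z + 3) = z^2 - 3*z - 18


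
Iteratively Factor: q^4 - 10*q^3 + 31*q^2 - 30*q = (q)*(q^3 - 10*q^2 + 31*q - 30) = q*(q - 3)*(q^2 - 7*q + 10) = q*(q - 3)*(q - 2)*(q - 5)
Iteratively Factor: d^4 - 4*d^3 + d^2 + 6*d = (d - 3)*(d^3 - d^2 - 2*d) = d*(d - 3)*(d^2 - d - 2) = d*(d - 3)*(d - 2)*(d + 1)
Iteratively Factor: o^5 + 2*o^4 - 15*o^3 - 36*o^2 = (o + 3)*(o^4 - o^3 - 12*o^2) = (o + 3)^2*(o^3 - 4*o^2) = o*(o + 3)^2*(o^2 - 4*o) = o*(o - 4)*(o + 3)^2*(o)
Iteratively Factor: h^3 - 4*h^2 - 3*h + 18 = (h - 3)*(h^2 - h - 6) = (h - 3)^2*(h + 2)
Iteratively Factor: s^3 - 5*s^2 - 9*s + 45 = (s + 3)*(s^2 - 8*s + 15) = (s - 5)*(s + 3)*(s - 3)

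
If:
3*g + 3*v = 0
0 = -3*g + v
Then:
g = 0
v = 0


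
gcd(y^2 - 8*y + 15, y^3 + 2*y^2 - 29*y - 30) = y - 5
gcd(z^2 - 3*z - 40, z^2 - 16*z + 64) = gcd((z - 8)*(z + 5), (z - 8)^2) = z - 8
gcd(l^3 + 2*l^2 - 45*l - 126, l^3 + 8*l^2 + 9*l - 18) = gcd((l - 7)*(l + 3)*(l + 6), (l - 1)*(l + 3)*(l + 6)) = l^2 + 9*l + 18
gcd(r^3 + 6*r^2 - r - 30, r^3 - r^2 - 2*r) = r - 2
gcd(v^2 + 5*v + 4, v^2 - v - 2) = v + 1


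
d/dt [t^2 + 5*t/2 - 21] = 2*t + 5/2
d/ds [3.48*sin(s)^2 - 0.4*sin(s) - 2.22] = (6.96*sin(s) - 0.4)*cos(s)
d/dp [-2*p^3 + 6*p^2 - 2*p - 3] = -6*p^2 + 12*p - 2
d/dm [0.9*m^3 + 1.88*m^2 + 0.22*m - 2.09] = 2.7*m^2 + 3.76*m + 0.22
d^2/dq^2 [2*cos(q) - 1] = -2*cos(q)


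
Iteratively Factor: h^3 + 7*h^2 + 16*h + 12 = (h + 2)*(h^2 + 5*h + 6) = (h + 2)*(h + 3)*(h + 2)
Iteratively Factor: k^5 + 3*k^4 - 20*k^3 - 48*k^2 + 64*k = (k + 4)*(k^4 - k^3 - 16*k^2 + 16*k) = (k - 4)*(k + 4)*(k^3 + 3*k^2 - 4*k) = k*(k - 4)*(k + 4)*(k^2 + 3*k - 4) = k*(k - 4)*(k + 4)^2*(k - 1)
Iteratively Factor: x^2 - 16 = (x - 4)*(x + 4)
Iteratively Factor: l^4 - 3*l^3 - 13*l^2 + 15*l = (l)*(l^3 - 3*l^2 - 13*l + 15) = l*(l - 5)*(l^2 + 2*l - 3) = l*(l - 5)*(l - 1)*(l + 3)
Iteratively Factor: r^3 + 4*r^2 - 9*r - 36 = (r + 4)*(r^2 - 9) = (r + 3)*(r + 4)*(r - 3)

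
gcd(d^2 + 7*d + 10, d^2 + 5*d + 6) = d + 2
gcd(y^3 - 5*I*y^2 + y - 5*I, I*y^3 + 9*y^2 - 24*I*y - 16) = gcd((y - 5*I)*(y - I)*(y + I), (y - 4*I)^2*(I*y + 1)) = y - I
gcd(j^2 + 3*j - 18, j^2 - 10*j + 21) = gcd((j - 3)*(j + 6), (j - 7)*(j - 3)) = j - 3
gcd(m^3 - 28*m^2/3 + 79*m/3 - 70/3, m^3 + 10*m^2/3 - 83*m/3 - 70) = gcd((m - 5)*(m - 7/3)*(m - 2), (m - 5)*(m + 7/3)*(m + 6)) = m - 5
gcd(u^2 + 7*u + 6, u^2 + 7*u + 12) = 1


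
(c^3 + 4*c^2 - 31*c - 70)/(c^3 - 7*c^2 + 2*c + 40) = (c + 7)/(c - 4)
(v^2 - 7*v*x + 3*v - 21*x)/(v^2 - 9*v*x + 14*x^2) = (-v - 3)/(-v + 2*x)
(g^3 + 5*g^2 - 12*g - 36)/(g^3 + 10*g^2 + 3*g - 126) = (g + 2)/(g + 7)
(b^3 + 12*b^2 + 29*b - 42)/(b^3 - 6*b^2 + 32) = (b^3 + 12*b^2 + 29*b - 42)/(b^3 - 6*b^2 + 32)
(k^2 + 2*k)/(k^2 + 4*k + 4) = k/(k + 2)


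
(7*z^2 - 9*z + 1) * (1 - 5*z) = -35*z^3 + 52*z^2 - 14*z + 1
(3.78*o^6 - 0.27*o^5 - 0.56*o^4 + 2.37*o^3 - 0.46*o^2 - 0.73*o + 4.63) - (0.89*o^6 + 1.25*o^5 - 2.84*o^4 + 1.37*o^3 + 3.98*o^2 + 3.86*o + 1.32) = 2.89*o^6 - 1.52*o^5 + 2.28*o^4 + 1.0*o^3 - 4.44*o^2 - 4.59*o + 3.31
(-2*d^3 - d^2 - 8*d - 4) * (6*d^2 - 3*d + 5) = -12*d^5 - 55*d^3 - 5*d^2 - 28*d - 20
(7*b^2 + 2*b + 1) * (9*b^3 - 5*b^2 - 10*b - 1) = 63*b^5 - 17*b^4 - 71*b^3 - 32*b^2 - 12*b - 1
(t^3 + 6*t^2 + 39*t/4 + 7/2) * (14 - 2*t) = -2*t^4 + 2*t^3 + 129*t^2/2 + 259*t/2 + 49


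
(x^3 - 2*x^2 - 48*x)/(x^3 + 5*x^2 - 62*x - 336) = x/(x + 7)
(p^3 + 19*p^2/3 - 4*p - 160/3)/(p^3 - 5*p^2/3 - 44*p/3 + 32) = (p + 5)/(p - 3)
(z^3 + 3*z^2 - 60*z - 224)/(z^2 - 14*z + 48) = (z^2 + 11*z + 28)/(z - 6)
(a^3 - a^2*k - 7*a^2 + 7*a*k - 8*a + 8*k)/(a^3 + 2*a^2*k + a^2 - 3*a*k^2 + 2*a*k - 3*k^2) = (a - 8)/(a + 3*k)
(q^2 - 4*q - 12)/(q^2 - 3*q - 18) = (q + 2)/(q + 3)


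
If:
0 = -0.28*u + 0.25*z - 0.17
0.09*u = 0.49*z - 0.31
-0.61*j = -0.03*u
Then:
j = -0.00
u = -0.05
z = 0.62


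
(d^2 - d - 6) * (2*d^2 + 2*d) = 2*d^4 - 14*d^2 - 12*d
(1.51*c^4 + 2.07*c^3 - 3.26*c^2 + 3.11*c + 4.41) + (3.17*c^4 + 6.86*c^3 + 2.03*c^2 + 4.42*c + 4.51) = 4.68*c^4 + 8.93*c^3 - 1.23*c^2 + 7.53*c + 8.92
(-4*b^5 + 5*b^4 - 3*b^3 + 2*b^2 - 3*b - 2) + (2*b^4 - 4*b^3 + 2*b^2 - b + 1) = -4*b^5 + 7*b^4 - 7*b^3 + 4*b^2 - 4*b - 1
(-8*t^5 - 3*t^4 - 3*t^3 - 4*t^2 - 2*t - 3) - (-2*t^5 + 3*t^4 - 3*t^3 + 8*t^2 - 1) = -6*t^5 - 6*t^4 - 12*t^2 - 2*t - 2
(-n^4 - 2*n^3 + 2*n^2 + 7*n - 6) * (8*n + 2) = -8*n^5 - 18*n^4 + 12*n^3 + 60*n^2 - 34*n - 12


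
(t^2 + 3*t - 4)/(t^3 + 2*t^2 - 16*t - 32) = (t - 1)/(t^2 - 2*t - 8)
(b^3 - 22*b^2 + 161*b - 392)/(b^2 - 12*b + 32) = (b^2 - 14*b + 49)/(b - 4)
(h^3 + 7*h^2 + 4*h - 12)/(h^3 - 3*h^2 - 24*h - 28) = (h^2 + 5*h - 6)/(h^2 - 5*h - 14)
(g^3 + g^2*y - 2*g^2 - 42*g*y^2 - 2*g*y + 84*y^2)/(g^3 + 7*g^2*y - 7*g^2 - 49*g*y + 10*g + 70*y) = (g - 6*y)/(g - 5)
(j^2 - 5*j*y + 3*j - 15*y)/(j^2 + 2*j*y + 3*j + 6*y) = (j - 5*y)/(j + 2*y)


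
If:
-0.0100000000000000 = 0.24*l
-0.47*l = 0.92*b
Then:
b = 0.02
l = -0.04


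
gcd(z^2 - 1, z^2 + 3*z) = 1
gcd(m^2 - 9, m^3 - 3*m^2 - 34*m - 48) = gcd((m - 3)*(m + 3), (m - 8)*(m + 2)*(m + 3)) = m + 3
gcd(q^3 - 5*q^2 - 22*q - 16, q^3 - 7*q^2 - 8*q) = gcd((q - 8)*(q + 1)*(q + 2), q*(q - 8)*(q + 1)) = q^2 - 7*q - 8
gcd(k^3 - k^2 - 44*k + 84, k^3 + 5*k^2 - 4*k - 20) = k - 2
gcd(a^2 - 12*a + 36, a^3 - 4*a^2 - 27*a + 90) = a - 6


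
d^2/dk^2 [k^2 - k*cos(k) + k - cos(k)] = k*cos(k) + 2*sin(k) + cos(k) + 2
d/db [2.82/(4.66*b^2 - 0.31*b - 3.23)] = (0.8742 - 26.2824*b)/(-4.66*b^2 + 0.31*b + 3.23)^2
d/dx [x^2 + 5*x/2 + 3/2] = 2*x + 5/2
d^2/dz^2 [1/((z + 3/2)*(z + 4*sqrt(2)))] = 4*(4*(z + 4*sqrt(2))^2 + 2*(z + 4*sqrt(2))*(2*z + 3) + (2*z + 3)^2)/((z + 4*sqrt(2))^3*(2*z + 3)^3)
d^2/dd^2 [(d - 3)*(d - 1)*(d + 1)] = 6*d - 6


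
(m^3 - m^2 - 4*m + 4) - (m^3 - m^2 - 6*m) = 2*m + 4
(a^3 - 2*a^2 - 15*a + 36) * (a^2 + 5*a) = a^5 + 3*a^4 - 25*a^3 - 39*a^2 + 180*a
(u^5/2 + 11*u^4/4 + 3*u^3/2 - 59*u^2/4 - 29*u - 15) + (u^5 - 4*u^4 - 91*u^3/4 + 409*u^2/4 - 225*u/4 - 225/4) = 3*u^5/2 - 5*u^4/4 - 85*u^3/4 + 175*u^2/2 - 341*u/4 - 285/4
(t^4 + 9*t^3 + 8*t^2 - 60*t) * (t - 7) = t^5 + 2*t^4 - 55*t^3 - 116*t^2 + 420*t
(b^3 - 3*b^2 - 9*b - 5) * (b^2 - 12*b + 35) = b^5 - 15*b^4 + 62*b^3 - 2*b^2 - 255*b - 175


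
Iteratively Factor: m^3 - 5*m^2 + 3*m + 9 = (m - 3)*(m^2 - 2*m - 3) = (m - 3)*(m + 1)*(m - 3)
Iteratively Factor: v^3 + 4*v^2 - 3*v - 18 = (v - 2)*(v^2 + 6*v + 9) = (v - 2)*(v + 3)*(v + 3)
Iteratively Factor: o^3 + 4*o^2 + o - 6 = (o + 3)*(o^2 + o - 2) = (o + 2)*(o + 3)*(o - 1)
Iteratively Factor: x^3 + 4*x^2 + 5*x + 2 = (x + 1)*(x^2 + 3*x + 2) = (x + 1)*(x + 2)*(x + 1)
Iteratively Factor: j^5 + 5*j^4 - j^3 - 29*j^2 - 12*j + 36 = (j - 1)*(j^4 + 6*j^3 + 5*j^2 - 24*j - 36) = (j - 1)*(j + 3)*(j^3 + 3*j^2 - 4*j - 12) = (j - 1)*(j + 3)^2*(j^2 - 4) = (j - 2)*(j - 1)*(j + 3)^2*(j + 2)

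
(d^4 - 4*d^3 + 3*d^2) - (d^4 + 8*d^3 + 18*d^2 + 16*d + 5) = -12*d^3 - 15*d^2 - 16*d - 5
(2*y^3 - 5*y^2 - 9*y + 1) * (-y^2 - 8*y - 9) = -2*y^5 - 11*y^4 + 31*y^3 + 116*y^2 + 73*y - 9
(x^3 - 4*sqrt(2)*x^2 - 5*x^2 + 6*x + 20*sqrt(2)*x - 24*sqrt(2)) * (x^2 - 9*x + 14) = x^5 - 14*x^4 - 4*sqrt(2)*x^4 + 65*x^3 + 56*sqrt(2)*x^3 - 260*sqrt(2)*x^2 - 124*x^2 + 84*x + 496*sqrt(2)*x - 336*sqrt(2)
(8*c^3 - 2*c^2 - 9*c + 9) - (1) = 8*c^3 - 2*c^2 - 9*c + 8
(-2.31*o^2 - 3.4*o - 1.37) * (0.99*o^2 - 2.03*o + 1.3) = -2.2869*o^4 + 1.3233*o^3 + 2.5427*o^2 - 1.6389*o - 1.781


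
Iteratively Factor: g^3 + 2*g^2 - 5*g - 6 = (g + 3)*(g^2 - g - 2) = (g - 2)*(g + 3)*(g + 1)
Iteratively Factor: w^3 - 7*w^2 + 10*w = (w - 2)*(w^2 - 5*w) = (w - 5)*(w - 2)*(w)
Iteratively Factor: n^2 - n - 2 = (n + 1)*(n - 2)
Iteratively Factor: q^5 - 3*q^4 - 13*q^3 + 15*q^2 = (q)*(q^4 - 3*q^3 - 13*q^2 + 15*q) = q*(q - 5)*(q^3 + 2*q^2 - 3*q) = q*(q - 5)*(q + 3)*(q^2 - q) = q*(q - 5)*(q - 1)*(q + 3)*(q)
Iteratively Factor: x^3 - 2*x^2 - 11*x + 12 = (x + 3)*(x^2 - 5*x + 4) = (x - 1)*(x + 3)*(x - 4)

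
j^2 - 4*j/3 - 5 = (j - 3)*(j + 5/3)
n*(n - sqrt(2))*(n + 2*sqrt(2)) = n^3 + sqrt(2)*n^2 - 4*n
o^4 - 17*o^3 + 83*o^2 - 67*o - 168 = (o - 8)*(o - 7)*(o - 3)*(o + 1)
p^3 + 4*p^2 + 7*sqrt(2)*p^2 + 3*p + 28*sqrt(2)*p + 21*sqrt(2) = (p + 1)*(p + 3)*(p + 7*sqrt(2))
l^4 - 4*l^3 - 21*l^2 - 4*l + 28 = (l - 7)*(l - 1)*(l + 2)^2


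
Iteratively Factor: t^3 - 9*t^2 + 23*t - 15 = (t - 1)*(t^2 - 8*t + 15) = (t - 5)*(t - 1)*(t - 3)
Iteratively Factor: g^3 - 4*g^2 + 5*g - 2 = (g - 1)*(g^2 - 3*g + 2) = (g - 1)^2*(g - 2)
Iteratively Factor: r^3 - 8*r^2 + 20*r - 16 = (r - 2)*(r^2 - 6*r + 8) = (r - 4)*(r - 2)*(r - 2)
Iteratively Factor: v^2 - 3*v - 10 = (v + 2)*(v - 5)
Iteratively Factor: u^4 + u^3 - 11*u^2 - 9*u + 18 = (u + 2)*(u^3 - u^2 - 9*u + 9) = (u + 2)*(u + 3)*(u^2 - 4*u + 3) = (u - 3)*(u + 2)*(u + 3)*(u - 1)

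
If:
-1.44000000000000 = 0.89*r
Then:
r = -1.62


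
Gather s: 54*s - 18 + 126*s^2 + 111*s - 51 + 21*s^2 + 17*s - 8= 147*s^2 + 182*s - 77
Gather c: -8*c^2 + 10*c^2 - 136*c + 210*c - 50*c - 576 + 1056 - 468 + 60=2*c^2 + 24*c + 72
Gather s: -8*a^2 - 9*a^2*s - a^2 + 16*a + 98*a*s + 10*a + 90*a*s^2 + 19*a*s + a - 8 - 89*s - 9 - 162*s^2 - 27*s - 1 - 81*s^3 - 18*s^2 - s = -9*a^2 + 27*a - 81*s^3 + s^2*(90*a - 180) + s*(-9*a^2 + 117*a - 117) - 18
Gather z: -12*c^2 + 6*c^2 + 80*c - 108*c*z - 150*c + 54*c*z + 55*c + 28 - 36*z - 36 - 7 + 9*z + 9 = -6*c^2 - 15*c + z*(-54*c - 27) - 6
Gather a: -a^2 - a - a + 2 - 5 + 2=-a^2 - 2*a - 1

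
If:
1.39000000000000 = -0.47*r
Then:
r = -2.96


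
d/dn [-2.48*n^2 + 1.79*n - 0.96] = 1.79 - 4.96*n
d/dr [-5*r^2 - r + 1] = -10*r - 1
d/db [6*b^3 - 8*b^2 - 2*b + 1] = 18*b^2 - 16*b - 2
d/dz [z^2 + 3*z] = 2*z + 3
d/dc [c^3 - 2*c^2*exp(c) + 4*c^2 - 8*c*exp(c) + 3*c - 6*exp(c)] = -2*c^2*exp(c) + 3*c^2 - 12*c*exp(c) + 8*c - 14*exp(c) + 3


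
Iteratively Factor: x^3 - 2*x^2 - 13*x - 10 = (x - 5)*(x^2 + 3*x + 2) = (x - 5)*(x + 2)*(x + 1)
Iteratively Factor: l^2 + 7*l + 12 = (l + 4)*(l + 3)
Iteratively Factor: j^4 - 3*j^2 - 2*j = (j + 1)*(j^3 - j^2 - 2*j) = (j + 1)^2*(j^2 - 2*j) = (j - 2)*(j + 1)^2*(j)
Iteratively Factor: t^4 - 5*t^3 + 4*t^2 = (t)*(t^3 - 5*t^2 + 4*t) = t*(t - 4)*(t^2 - t) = t^2*(t - 4)*(t - 1)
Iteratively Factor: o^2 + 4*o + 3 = (o + 1)*(o + 3)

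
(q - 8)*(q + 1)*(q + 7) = q^3 - 57*q - 56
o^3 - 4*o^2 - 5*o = o*(o - 5)*(o + 1)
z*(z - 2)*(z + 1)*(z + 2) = z^4 + z^3 - 4*z^2 - 4*z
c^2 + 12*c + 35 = (c + 5)*(c + 7)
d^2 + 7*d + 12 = (d + 3)*(d + 4)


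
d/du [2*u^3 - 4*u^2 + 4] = 2*u*(3*u - 4)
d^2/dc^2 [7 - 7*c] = 0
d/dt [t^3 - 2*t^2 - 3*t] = 3*t^2 - 4*t - 3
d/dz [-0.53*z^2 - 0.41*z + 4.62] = -1.06*z - 0.41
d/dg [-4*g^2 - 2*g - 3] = -8*g - 2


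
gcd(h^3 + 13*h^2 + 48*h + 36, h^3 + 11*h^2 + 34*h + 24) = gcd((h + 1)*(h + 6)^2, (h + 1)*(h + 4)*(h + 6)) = h^2 + 7*h + 6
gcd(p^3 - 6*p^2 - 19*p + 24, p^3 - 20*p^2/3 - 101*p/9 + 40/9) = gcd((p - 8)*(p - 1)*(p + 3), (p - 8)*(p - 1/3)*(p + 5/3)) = p - 8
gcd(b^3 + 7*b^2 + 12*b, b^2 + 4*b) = b^2 + 4*b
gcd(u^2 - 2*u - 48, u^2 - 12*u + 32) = u - 8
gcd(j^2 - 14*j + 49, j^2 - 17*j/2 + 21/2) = j - 7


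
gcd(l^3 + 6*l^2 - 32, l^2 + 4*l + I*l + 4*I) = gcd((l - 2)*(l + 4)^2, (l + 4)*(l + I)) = l + 4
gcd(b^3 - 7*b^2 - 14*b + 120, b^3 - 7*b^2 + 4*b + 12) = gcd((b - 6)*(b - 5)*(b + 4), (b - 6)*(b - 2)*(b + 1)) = b - 6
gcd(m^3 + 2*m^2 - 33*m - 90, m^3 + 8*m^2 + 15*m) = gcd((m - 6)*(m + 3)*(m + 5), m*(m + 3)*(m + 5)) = m^2 + 8*m + 15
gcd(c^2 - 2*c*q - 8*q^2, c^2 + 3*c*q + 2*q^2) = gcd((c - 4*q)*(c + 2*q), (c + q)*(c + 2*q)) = c + 2*q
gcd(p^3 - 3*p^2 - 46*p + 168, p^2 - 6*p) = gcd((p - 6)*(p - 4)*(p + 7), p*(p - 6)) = p - 6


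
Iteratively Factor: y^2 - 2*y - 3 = (y + 1)*(y - 3)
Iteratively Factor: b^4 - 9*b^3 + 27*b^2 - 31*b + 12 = (b - 1)*(b^3 - 8*b^2 + 19*b - 12) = (b - 4)*(b - 1)*(b^2 - 4*b + 3) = (b - 4)*(b - 3)*(b - 1)*(b - 1)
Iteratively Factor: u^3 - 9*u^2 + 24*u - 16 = (u - 4)*(u^2 - 5*u + 4) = (u - 4)*(u - 1)*(u - 4)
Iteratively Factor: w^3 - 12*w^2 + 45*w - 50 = (w - 2)*(w^2 - 10*w + 25) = (w - 5)*(w - 2)*(w - 5)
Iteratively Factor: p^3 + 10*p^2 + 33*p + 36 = (p + 4)*(p^2 + 6*p + 9) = (p + 3)*(p + 4)*(p + 3)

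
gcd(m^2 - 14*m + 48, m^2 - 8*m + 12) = m - 6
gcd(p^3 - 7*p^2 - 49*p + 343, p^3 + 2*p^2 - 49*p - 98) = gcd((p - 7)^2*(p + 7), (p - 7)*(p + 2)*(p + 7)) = p^2 - 49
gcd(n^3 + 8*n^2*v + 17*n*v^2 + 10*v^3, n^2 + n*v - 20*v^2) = n + 5*v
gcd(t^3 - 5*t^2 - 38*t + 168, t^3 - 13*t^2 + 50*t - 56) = t^2 - 11*t + 28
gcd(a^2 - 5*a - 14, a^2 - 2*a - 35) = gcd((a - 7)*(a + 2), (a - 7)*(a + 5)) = a - 7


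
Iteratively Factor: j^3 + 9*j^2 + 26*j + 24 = (j + 4)*(j^2 + 5*j + 6) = (j + 2)*(j + 4)*(j + 3)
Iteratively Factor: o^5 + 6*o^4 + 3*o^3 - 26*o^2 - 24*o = (o - 2)*(o^4 + 8*o^3 + 19*o^2 + 12*o) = (o - 2)*(o + 3)*(o^3 + 5*o^2 + 4*o) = o*(o - 2)*(o + 3)*(o^2 + 5*o + 4) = o*(o - 2)*(o + 1)*(o + 3)*(o + 4)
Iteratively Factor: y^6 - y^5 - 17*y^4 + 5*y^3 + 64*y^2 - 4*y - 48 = (y + 1)*(y^5 - 2*y^4 - 15*y^3 + 20*y^2 + 44*y - 48) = (y - 1)*(y + 1)*(y^4 - y^3 - 16*y^2 + 4*y + 48) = (y - 1)*(y + 1)*(y + 2)*(y^3 - 3*y^2 - 10*y + 24) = (y - 1)*(y + 1)*(y + 2)*(y + 3)*(y^2 - 6*y + 8) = (y - 2)*(y - 1)*(y + 1)*(y + 2)*(y + 3)*(y - 4)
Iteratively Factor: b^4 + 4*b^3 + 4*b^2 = (b + 2)*(b^3 + 2*b^2) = (b + 2)^2*(b^2) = b*(b + 2)^2*(b)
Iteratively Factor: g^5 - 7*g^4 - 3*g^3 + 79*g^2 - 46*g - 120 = (g + 3)*(g^4 - 10*g^3 + 27*g^2 - 2*g - 40) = (g - 4)*(g + 3)*(g^3 - 6*g^2 + 3*g + 10) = (g - 4)*(g + 1)*(g + 3)*(g^2 - 7*g + 10) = (g - 4)*(g - 2)*(g + 1)*(g + 3)*(g - 5)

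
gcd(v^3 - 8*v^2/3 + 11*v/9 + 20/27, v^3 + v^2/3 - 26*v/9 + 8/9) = v - 4/3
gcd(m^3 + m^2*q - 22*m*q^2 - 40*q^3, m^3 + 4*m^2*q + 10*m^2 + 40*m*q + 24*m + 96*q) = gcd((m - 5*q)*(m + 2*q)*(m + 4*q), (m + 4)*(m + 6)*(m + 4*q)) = m + 4*q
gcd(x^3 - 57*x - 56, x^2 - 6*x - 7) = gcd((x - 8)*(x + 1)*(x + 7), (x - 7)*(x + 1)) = x + 1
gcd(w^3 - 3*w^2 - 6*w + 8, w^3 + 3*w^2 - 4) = w^2 + w - 2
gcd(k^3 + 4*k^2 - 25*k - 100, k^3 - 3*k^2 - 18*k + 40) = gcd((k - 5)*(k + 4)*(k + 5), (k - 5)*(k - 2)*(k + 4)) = k^2 - k - 20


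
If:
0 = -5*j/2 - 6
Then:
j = -12/5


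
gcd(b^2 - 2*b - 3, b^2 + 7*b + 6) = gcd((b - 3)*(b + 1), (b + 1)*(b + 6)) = b + 1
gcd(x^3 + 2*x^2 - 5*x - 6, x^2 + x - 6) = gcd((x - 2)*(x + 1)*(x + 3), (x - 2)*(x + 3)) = x^2 + x - 6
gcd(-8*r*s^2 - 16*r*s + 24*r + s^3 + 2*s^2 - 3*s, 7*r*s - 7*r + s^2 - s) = s - 1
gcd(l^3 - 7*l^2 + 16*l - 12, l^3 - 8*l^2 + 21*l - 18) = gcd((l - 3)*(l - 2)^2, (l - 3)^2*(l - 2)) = l^2 - 5*l + 6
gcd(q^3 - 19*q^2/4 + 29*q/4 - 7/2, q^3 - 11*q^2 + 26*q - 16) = q^2 - 3*q + 2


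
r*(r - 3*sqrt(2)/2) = r^2 - 3*sqrt(2)*r/2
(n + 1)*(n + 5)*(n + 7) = n^3 + 13*n^2 + 47*n + 35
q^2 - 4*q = q*(q - 4)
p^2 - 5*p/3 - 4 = (p - 3)*(p + 4/3)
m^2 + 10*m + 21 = (m + 3)*(m + 7)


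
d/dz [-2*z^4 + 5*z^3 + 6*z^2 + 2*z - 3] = -8*z^3 + 15*z^2 + 12*z + 2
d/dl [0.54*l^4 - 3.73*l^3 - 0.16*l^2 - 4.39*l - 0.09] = 2.16*l^3 - 11.19*l^2 - 0.32*l - 4.39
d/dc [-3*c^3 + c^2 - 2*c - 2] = -9*c^2 + 2*c - 2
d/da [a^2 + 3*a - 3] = 2*a + 3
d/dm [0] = 0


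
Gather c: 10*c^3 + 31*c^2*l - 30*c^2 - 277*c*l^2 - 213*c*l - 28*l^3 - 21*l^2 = 10*c^3 + c^2*(31*l - 30) + c*(-277*l^2 - 213*l) - 28*l^3 - 21*l^2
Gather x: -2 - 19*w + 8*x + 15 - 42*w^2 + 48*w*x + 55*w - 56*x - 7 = -42*w^2 + 36*w + x*(48*w - 48) + 6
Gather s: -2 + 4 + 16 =18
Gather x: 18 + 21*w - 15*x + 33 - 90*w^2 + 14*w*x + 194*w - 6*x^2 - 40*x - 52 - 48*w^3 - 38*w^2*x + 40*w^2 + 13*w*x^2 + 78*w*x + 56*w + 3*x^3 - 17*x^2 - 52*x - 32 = -48*w^3 - 50*w^2 + 271*w + 3*x^3 + x^2*(13*w - 23) + x*(-38*w^2 + 92*w - 107) - 33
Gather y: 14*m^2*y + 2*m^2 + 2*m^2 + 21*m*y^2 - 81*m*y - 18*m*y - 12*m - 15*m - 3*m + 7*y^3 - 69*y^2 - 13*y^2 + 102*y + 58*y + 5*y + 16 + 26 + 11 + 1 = 4*m^2 - 30*m + 7*y^3 + y^2*(21*m - 82) + y*(14*m^2 - 99*m + 165) + 54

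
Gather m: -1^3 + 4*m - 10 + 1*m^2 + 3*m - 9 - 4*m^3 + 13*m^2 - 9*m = -4*m^3 + 14*m^2 - 2*m - 20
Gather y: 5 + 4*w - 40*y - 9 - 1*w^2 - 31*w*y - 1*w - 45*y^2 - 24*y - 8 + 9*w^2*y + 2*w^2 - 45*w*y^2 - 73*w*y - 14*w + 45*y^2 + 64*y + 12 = w^2 - 45*w*y^2 - 11*w + y*(9*w^2 - 104*w)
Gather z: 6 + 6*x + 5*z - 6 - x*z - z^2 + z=6*x - z^2 + z*(6 - x)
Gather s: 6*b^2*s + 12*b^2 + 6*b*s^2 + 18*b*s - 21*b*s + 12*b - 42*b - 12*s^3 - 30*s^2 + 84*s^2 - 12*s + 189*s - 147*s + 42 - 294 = 12*b^2 - 30*b - 12*s^3 + s^2*(6*b + 54) + s*(6*b^2 - 3*b + 30) - 252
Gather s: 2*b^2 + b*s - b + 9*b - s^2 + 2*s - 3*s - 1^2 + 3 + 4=2*b^2 + 8*b - s^2 + s*(b - 1) + 6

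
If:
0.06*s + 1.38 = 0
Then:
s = -23.00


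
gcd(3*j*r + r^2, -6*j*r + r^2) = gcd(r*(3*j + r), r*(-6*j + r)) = r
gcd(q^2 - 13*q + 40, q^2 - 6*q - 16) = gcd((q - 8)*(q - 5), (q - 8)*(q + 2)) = q - 8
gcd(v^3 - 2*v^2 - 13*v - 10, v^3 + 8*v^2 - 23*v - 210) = v - 5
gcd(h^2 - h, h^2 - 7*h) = h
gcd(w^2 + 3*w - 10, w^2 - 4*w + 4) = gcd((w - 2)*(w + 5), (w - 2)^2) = w - 2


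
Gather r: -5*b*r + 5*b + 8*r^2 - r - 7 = 5*b + 8*r^2 + r*(-5*b - 1) - 7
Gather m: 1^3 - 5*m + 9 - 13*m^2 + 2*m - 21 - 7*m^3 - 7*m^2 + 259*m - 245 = -7*m^3 - 20*m^2 + 256*m - 256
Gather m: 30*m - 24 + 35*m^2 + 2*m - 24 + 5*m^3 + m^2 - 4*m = 5*m^3 + 36*m^2 + 28*m - 48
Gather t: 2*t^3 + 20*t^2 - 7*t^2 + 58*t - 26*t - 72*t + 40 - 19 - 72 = 2*t^3 + 13*t^2 - 40*t - 51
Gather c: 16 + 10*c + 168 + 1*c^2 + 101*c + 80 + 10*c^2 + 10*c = 11*c^2 + 121*c + 264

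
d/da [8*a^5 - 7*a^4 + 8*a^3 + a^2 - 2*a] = 40*a^4 - 28*a^3 + 24*a^2 + 2*a - 2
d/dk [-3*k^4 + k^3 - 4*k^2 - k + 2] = -12*k^3 + 3*k^2 - 8*k - 1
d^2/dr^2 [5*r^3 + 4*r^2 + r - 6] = 30*r + 8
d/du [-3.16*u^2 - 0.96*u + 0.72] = -6.32*u - 0.96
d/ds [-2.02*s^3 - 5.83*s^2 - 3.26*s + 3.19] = -6.06*s^2 - 11.66*s - 3.26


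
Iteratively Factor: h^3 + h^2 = (h)*(h^2 + h) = h^2*(h + 1)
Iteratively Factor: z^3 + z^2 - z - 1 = (z + 1)*(z^2 - 1) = (z + 1)^2*(z - 1)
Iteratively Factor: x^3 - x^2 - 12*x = (x)*(x^2 - x - 12) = x*(x + 3)*(x - 4)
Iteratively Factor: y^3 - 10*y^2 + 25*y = (y - 5)*(y^2 - 5*y) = y*(y - 5)*(y - 5)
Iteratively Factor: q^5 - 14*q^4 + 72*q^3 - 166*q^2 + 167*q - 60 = (q - 5)*(q^4 - 9*q^3 + 27*q^2 - 31*q + 12) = (q - 5)*(q - 1)*(q^3 - 8*q^2 + 19*q - 12) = (q - 5)*(q - 4)*(q - 1)*(q^2 - 4*q + 3) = (q - 5)*(q - 4)*(q - 3)*(q - 1)*(q - 1)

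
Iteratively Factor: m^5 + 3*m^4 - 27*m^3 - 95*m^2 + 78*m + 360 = (m + 4)*(m^4 - m^3 - 23*m^2 - 3*m + 90) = (m - 2)*(m + 4)*(m^3 + m^2 - 21*m - 45) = (m - 2)*(m + 3)*(m + 4)*(m^2 - 2*m - 15) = (m - 2)*(m + 3)^2*(m + 4)*(m - 5)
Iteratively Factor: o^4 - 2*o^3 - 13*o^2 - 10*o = (o + 1)*(o^3 - 3*o^2 - 10*o) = (o - 5)*(o + 1)*(o^2 + 2*o) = o*(o - 5)*(o + 1)*(o + 2)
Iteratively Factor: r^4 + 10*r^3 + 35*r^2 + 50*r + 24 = (r + 4)*(r^3 + 6*r^2 + 11*r + 6) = (r + 3)*(r + 4)*(r^2 + 3*r + 2) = (r + 1)*(r + 3)*(r + 4)*(r + 2)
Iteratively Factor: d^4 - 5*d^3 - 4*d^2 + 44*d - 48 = (d - 2)*(d^3 - 3*d^2 - 10*d + 24) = (d - 2)^2*(d^2 - d - 12) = (d - 4)*(d - 2)^2*(d + 3)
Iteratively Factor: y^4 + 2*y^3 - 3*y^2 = (y - 1)*(y^3 + 3*y^2) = y*(y - 1)*(y^2 + 3*y) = y^2*(y - 1)*(y + 3)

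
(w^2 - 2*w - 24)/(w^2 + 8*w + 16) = (w - 6)/(w + 4)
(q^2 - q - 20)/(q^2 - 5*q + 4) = (q^2 - q - 20)/(q^2 - 5*q + 4)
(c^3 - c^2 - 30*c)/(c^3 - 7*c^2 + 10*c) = (c^2 - c - 30)/(c^2 - 7*c + 10)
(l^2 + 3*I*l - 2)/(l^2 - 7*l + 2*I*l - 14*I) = (l + I)/(l - 7)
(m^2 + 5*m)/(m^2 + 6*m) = (m + 5)/(m + 6)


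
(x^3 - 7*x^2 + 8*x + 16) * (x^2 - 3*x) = x^5 - 10*x^4 + 29*x^3 - 8*x^2 - 48*x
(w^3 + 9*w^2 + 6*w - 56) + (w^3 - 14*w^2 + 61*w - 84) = 2*w^3 - 5*w^2 + 67*w - 140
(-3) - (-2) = -1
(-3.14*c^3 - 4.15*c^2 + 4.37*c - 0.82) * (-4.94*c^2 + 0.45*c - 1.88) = 15.5116*c^5 + 19.088*c^4 - 17.5521*c^3 + 13.8193*c^2 - 8.5846*c + 1.5416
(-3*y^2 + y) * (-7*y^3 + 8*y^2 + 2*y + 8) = 21*y^5 - 31*y^4 + 2*y^3 - 22*y^2 + 8*y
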